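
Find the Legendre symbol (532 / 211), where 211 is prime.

First reduce: 532 ≡ 110 (mod 211).
Pull out 2: since 211 ≡ 3 (mod 8), (2/211) = -1.
Reciprocity: 55 ≡ 3 and 211 ≡ 3 (mod 4), so (55/211) = −(211/55).
Reduce top mod 55: now compute (46/55).
Pull out 2: since 55 ≡ 7 (mod 8), (2/55) = +1.
Reciprocity: 23 ≡ 3 and 55 ≡ 3 (mod 4), so (23/55) = −(55/23).
Reduce top mod 23: now compute (9/23).
Reciprocity: 9 ≡ 1 and 23 ≡ 3 (mod 4), so (9/23) = +(23/9).
Reduce top mod 9: now compute (5/9).
Reciprocity: 5 ≡ 1 and 9 ≡ 1 (mod 4), so (5/9) = +(9/5).
Reduce top mod 5: now compute (4/5).
Pull out 2^2: since 5 ≡ 5 (mod 8), (2/5) = -1, so (2/5)^2 = +1.
Reached (1/5) = 1. Collecting the sign flips along the way, the symbol is -1.

-1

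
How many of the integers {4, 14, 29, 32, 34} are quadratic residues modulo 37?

2

(4/37) = +1 → QR.
(14/37) = -1 → non-residue.
(29/37) = -1 → non-residue.
(32/37) = -1 → non-residue.
(34/37) = +1 → QR.
Total quadratic residues among the 5: 2.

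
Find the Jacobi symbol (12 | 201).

Pull out 2^2: since 201 ≡ 1 (mod 8), (2/201) = +1, so (2/201)^2 = +1.
Reciprocity: 3 ≡ 3 and 201 ≡ 1 (mod 4), so (3/201) = +(201/3).
Reduce top mod 3: now compute (0/3).
Top reduces to 0: gcd > 1, so the symbol is 0.

0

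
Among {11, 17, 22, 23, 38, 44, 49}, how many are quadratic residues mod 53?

5

(11/53) = +1 → QR.
(17/53) = +1 → QR.
(22/53) = -1 → non-residue.
(23/53) = -1 → non-residue.
(38/53) = +1 → QR.
(44/53) = +1 → QR.
(49/53) = +1 → QR.
Total quadratic residues among the 7: 5.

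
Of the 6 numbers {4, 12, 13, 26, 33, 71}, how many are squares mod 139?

(4/139) = +1 → QR.
(12/139) = -1 → non-residue.
(13/139) = +1 → QR.
(26/139) = -1 → non-residue.
(33/139) = -1 → non-residue.
(71/139) = +1 → QR.
Total quadratic residues among the 6: 3.

3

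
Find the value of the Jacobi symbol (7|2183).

1

Reciprocity: 7 ≡ 3 and 2183 ≡ 3 (mod 4), so (7/2183) = −(2183/7).
Reduce top mod 7: now compute (6/7).
Pull out 2: since 7 ≡ 7 (mod 8), (2/7) = +1.
Reciprocity: 3 ≡ 3 and 7 ≡ 3 (mod 4), so (3/7) = −(7/3).
Reduce top mod 3: now compute (1/3).
Reached (1/3) = 1. Collecting the sign flips along the way, the symbol is +1.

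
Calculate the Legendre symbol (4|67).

1

Pull out 2^2: since 67 ≡ 3 (mod 8), (2/67) = -1, so (2/67)^2 = +1.
Reached (1/67) = 1. Collecting the sign flips along the way, the symbol is +1.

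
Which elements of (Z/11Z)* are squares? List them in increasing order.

Square k = 1,…,5 (k and 11−k give the same square):
1²=1, 2²=4, 3²=9, 4²≡5, 5²≡3 (mod 11).
So the quadratic residues mod 11 are {1, 3, 4, 5, 9}.

1 3 4 5 9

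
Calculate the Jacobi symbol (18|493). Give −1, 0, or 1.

Pull out 2: since 493 ≡ 5 (mod 8), (2/493) = -1.
Reciprocity: 9 ≡ 1 and 493 ≡ 1 (mod 4), so (9/493) = +(493/9).
Reduce top mod 9: now compute (7/9).
Reciprocity: 7 ≡ 3 and 9 ≡ 1 (mod 4), so (7/9) = +(9/7).
Reduce top mod 7: now compute (2/7).
Pull out 2: since 7 ≡ 7 (mod 8), (2/7) = +1.
Reached (1/7) = 1. Collecting the sign flips along the way, the symbol is -1.

-1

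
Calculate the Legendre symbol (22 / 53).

-1

Pull out 2: since 53 ≡ 5 (mod 8), (2/53) = -1.
Reciprocity: 11 ≡ 3 and 53 ≡ 1 (mod 4), so (11/53) = +(53/11).
Reduce top mod 11: now compute (9/11).
Reciprocity: 9 ≡ 1 and 11 ≡ 3 (mod 4), so (9/11) = +(11/9).
Reduce top mod 9: now compute (2/9).
Pull out 2: since 9 ≡ 1 (mod 8), (2/9) = +1.
Reached (1/9) = 1. Collecting the sign flips along the way, the symbol is -1.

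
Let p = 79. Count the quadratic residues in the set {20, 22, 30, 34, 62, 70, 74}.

(20/79) = +1 → QR.
(22/79) = +1 → QR.
(30/79) = -1 → non-residue.
(34/79) = -1 → non-residue.
(62/79) = +1 → QR.
(70/79) = -1 → non-residue.
(74/79) = -1 → non-residue.
Total quadratic residues among the 7: 3.

3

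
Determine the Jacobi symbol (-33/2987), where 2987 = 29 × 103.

First reduce: -33 ≡ 2954 (mod 2987).
Pull out 2: since 2987 ≡ 3 (mod 8), (2/2987) = -1.
Reciprocity: 1477 ≡ 1 and 2987 ≡ 3 (mod 4), so (1477/2987) = +(2987/1477).
Reduce top mod 1477: now compute (33/1477).
Reciprocity: 33 ≡ 1 and 1477 ≡ 1 (mod 4), so (33/1477) = +(1477/33).
Reduce top mod 33: now compute (25/33).
Reciprocity: 25 ≡ 1 and 33 ≡ 1 (mod 4), so (25/33) = +(33/25).
Reduce top mod 25: now compute (8/25).
Pull out 2^3: since 25 ≡ 1 (mod 8), (2/25) = +1, so (2/25)^3 = +1.
Reached (1/25) = 1. Collecting the sign flips along the way, the symbol is -1.

-1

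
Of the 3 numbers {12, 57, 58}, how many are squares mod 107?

2

(12/107) = +1 → QR.
(57/107) = +1 → QR.
(58/107) = -1 → non-residue.
Total quadratic residues among the 3: 2.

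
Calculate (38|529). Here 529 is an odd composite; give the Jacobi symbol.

1

Pull out 2: since 529 ≡ 1 (mod 8), (2/529) = +1.
Reciprocity: 19 ≡ 3 and 529 ≡ 1 (mod 4), so (19/529) = +(529/19).
Reduce top mod 19: now compute (16/19).
Pull out 2^4: since 19 ≡ 3 (mod 8), (2/19) = -1, so (2/19)^4 = +1.
Reached (1/19) = 1. Collecting the sign flips along the way, the symbol is +1.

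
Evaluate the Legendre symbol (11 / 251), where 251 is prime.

-1

Reciprocity: 11 ≡ 3 and 251 ≡ 3 (mod 4), so (11/251) = −(251/11).
Reduce top mod 11: now compute (9/11).
Reciprocity: 9 ≡ 1 and 11 ≡ 3 (mod 4), so (9/11) = +(11/9).
Reduce top mod 9: now compute (2/9).
Pull out 2: since 9 ≡ 1 (mod 8), (2/9) = +1.
Reached (1/9) = 1. Collecting the sign flips along the way, the symbol is -1.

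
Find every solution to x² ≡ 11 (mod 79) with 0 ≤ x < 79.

Since 79 ≡ 3 (mod 4), a square root of 11 is 11^((79+1)/4) = 11^20 mod 79.
Repeated squaring: 11^2≡42, 11^4≡26, 11^8≡44, 11^16≡40 (mod 79).
11^20 = 11^(16+4) ≡ 13 (mod 79).
Check: 13² = 169 ≡ 11 (mod 79). The two roots are 13 and 66.

13, 66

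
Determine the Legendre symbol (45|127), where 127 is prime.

-1

Reciprocity: 45 ≡ 1 and 127 ≡ 3 (mod 4), so (45/127) = +(127/45).
Reduce top mod 45: now compute (37/45).
Reciprocity: 37 ≡ 1 and 45 ≡ 1 (mod 4), so (37/45) = +(45/37).
Reduce top mod 37: now compute (8/37).
Pull out 2^3: since 37 ≡ 5 (mod 8), (2/37) = -1, so (2/37)^3 = -1.
Reached (1/37) = 1. Collecting the sign flips along the way, the symbol is -1.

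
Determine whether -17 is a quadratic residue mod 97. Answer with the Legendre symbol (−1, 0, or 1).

Euler's criterion: (-17/97) ≡ 80^48 (mod 97).
80^2 ≡ 95 (mod 97)
80^4 ≡ 4 (mod 97)
80^8 ≡ 16 (mod 97)
80^16 ≡ 62 (mod 97)
80^32 ≡ 61 (mod 97)
80^48 = 80^(32+16) ≡ 96 (mod 97).
Result is 96 ≡ −1, so (-17/97) = −1.

-1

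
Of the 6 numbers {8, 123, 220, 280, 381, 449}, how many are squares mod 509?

3

(8/509) = -1 → non-residue.
(123/509) = +1 → QR.
(220/509) = +1 → QR.
(280/509) = +1 → QR.
(381/509) = -1 → non-residue.
(449/509) = -1 → non-residue.
Total quadratic residues among the 6: 3.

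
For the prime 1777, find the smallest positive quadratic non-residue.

5

(2/1777) = +1, so 2 is a residue.
(3/1777) = +1, so 3 is a residue.
(4/1777) = +1, so 4 is a residue.
(5/1777) = −1, so 5 is the smallest positive non-residue mod 1777.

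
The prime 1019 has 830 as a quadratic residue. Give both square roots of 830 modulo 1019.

Since 1019 ≡ 3 (mod 4), a square root of 830 is 830^((1019+1)/4) = 830^255 mod 1019.
Repeated squaring: 830^2≡56, 830^4≡79, 830^8≡127, 830^16≡844, 830^32≡55, 830^64≡987, 830^128≡5 (mod 1019).
830^255 = 830^(128+64+32+16+8+4+2+1) ≡ 43 (mod 1019).
Check: 43² = 1849 ≡ 830 (mod 1019). The two roots are 43 and 976.

43, 976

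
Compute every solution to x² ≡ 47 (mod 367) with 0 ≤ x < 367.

Since 367 ≡ 3 (mod 4), a square root of 47 is 47^((367+1)/4) = 47^92 mod 367.
Repeated squaring: 47^2≡7, 47^4≡49, 47^8≡199, 47^16≡332, 47^32≡124, 47^64≡329 (mod 367).
47^92 = 47^(64+16+8+4) ≡ 151 (mod 367).
Check: 151² = 22801 ≡ 47 (mod 367). The two roots are 151 and 216.

151, 216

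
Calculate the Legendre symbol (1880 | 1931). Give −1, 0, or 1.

1

Pull out 2^3: since 1931 ≡ 3 (mod 8), (2/1931) = -1, so (2/1931)^3 = -1.
Reciprocity: 235 ≡ 3 and 1931 ≡ 3 (mod 4), so (235/1931) = −(1931/235).
Reduce top mod 235: now compute (51/235).
Reciprocity: 51 ≡ 3 and 235 ≡ 3 (mod 4), so (51/235) = −(235/51).
Reduce top mod 51: now compute (31/51).
Reciprocity: 31 ≡ 3 and 51 ≡ 3 (mod 4), so (31/51) = −(51/31).
Reduce top mod 31: now compute (20/31).
Pull out 2^2: since 31 ≡ 7 (mod 8), (2/31) = +1, so (2/31)^2 = +1.
Reciprocity: 5 ≡ 1 and 31 ≡ 3 (mod 4), so (5/31) = +(31/5).
Reduce top mod 5: now compute (1/5).
Reached (1/5) = 1. Collecting the sign flips along the way, the symbol is +1.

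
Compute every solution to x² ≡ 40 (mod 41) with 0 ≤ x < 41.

41 ≡ 1 (mod 4), so we find a root by search.
Trying successive values, 9² = 81 ≡ 40 (mod 41). The other root is 41 − 9 = 32.

9, 32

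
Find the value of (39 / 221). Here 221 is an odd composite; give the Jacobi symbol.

0

Reciprocity: 39 ≡ 3 and 221 ≡ 1 (mod 4), so (39/221) = +(221/39).
Reduce top mod 39: now compute (26/39).
Pull out 2: since 39 ≡ 7 (mod 8), (2/39) = +1.
Reciprocity: 13 ≡ 1 and 39 ≡ 3 (mod 4), so (13/39) = +(39/13).
Reduce top mod 13: now compute (0/13).
Top reduces to 0: gcd > 1, so the symbol is 0.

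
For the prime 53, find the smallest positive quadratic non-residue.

2

(2/53) = −1, so 2 is the smallest positive non-residue mod 53.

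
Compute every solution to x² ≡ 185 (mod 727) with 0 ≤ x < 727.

112, 615

Since 727 ≡ 3 (mod 4), a square root of 185 is 185^((727+1)/4) = 185^182 mod 727.
Repeated squaring: 185^2≡56, 185^4≡228, 185^8≡367, 185^16≡194, 185^32≡559, 185^64≡598, 185^128≡647 (mod 727).
185^182 = 185^(128+32+16+4+2) ≡ 112 (mod 727).
Check: 112² = 12544 ≡ 185 (mod 727). The two roots are 112 and 615.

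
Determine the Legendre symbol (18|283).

-1

Pull out 2: since 283 ≡ 3 (mod 8), (2/283) = -1.
Reciprocity: 9 ≡ 1 and 283 ≡ 3 (mod 4), so (9/283) = +(283/9).
Reduce top mod 9: now compute (4/9).
Pull out 2^2: since 9 ≡ 1 (mod 8), (2/9) = +1, so (2/9)^2 = +1.
Reached (1/9) = 1. Collecting the sign flips along the way, the symbol is -1.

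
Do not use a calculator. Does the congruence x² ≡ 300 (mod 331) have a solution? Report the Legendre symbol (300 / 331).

Pull out 2^2: since 331 ≡ 3 (mod 8), (2/331) = -1, so (2/331)^2 = +1.
Reciprocity: 75 ≡ 3 and 331 ≡ 3 (mod 4), so (75/331) = −(331/75).
Reduce top mod 75: now compute (31/75).
Reciprocity: 31 ≡ 3 and 75 ≡ 3 (mod 4), so (31/75) = −(75/31).
Reduce top mod 31: now compute (13/31).
Reciprocity: 13 ≡ 1 and 31 ≡ 3 (mod 4), so (13/31) = +(31/13).
Reduce top mod 13: now compute (5/13).
Reciprocity: 5 ≡ 1 and 13 ≡ 1 (mod 4), so (5/13) = +(13/5).
Reduce top mod 5: now compute (3/5).
Reciprocity: 3 ≡ 3 and 5 ≡ 1 (mod 4), so (3/5) = +(5/3).
Reduce top mod 3: now compute (2/3).
Pull out 2: since 3 ≡ 3 (mod 8), (2/3) = -1.
Reached (1/3) = 1. Collecting the sign flips along the way, the symbol is -1.

-1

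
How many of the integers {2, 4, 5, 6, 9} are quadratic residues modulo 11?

3

(2/11) = -1 → non-residue.
(4/11) = +1 → QR.
(5/11) = +1 → QR.
(6/11) = -1 → non-residue.
(9/11) = +1 → QR.
Total quadratic residues among the 5: 3.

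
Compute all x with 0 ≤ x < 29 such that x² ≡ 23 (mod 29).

29 ≡ 1 (mod 4), so we find a root by search.
Trying successive values, 9² = 81 ≡ 23 (mod 29). The other root is 29 − 9 = 20.

9, 20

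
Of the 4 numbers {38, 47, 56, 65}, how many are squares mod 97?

(38/97) = -1 → non-residue.
(47/97) = +1 → QR.
(56/97) = -1 → non-residue.
(65/97) = +1 → QR.
Total quadratic residues among the 4: 2.

2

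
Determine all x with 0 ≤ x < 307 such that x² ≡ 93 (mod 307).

Since 307 ≡ 3 (mod 4), a square root of 93 is 93^((307+1)/4) = 93^77 mod 307.
Repeated squaring: 93^2≡53, 93^4≡46, 93^8≡274, 93^16≡168, 93^32≡287, 93^64≡93 (mod 307).
93^77 = 93^(64+8+4+1) ≡ 287 (mod 307).
Check: 287² = 82369 ≡ 93 (mod 307). The two roots are 20 and 287.

20, 287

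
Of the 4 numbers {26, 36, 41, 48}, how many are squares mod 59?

(26/59) = +1 → QR.
(36/59) = +1 → QR.
(41/59) = +1 → QR.
(48/59) = +1 → QR.
Total quadratic residues among the 4: 4.

4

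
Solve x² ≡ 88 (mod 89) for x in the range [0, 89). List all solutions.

89 ≡ 1 (mod 4), so we find a root by search.
Trying successive values, 34² = 1156 ≡ 88 (mod 89). The other root is 89 − 34 = 55.

34, 55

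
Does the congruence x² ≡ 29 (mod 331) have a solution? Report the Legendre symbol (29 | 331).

-1

Euler's criterion: (29/331) ≡ 29^165 (mod 331).
29^2 ≡ 179 (mod 331)
29^4 ≡ 265 (mod 331)
29^8 ≡ 53 (mod 331)
29^16 ≡ 161 (mod 331)
29^32 ≡ 103 (mod 331)
29^64 ≡ 17 (mod 331)
29^128 ≡ 289 (mod 331)
29^165 = 29^(128+32+4+1) ≡ 330 (mod 331).
Result is 330 ≡ −1, so (29/331) = −1.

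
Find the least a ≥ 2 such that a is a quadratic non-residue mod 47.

5

(2/47) = +1, so 2 is a residue.
(3/47) = +1, so 3 is a residue.
(4/47) = +1, so 4 is a residue.
(5/47) = −1, so 5 is the smallest positive non-residue mod 47.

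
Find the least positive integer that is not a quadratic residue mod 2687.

(2/2687) = +1, so 2 is a residue.
(3/2687) = +1, so 3 is a residue.
(4/2687) = +1, so 4 is a residue.
(5/2687) = −1, so 5 is the smallest positive non-residue mod 2687.

5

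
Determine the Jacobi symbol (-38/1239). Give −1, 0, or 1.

First reduce: -38 ≡ 1201 (mod 1239).
Reciprocity: 1201 ≡ 1 and 1239 ≡ 3 (mod 4), so (1201/1239) = +(1239/1201).
Reduce top mod 1201: now compute (38/1201).
Pull out 2: since 1201 ≡ 1 (mod 8), (2/1201) = +1.
Reciprocity: 19 ≡ 3 and 1201 ≡ 1 (mod 4), so (19/1201) = +(1201/19).
Reduce top mod 19: now compute (4/19).
Pull out 2^2: since 19 ≡ 3 (mod 8), (2/19) = -1, so (2/19)^2 = +1.
Reached (1/19) = 1. Collecting the sign flips along the way, the symbol is +1.

1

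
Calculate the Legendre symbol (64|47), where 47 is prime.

1

First reduce: 64 ≡ 17 (mod 47).
Reciprocity: 17 ≡ 1 and 47 ≡ 3 (mod 4), so (17/47) = +(47/17).
Reduce top mod 17: now compute (13/17).
Reciprocity: 13 ≡ 1 and 17 ≡ 1 (mod 4), so (13/17) = +(17/13).
Reduce top mod 13: now compute (4/13).
Pull out 2^2: since 13 ≡ 5 (mod 8), (2/13) = -1, so (2/13)^2 = +1.
Reached (1/13) = 1. Collecting the sign flips along the way, the symbol is +1.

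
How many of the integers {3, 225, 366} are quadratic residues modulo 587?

3

(3/587) = +1 → QR.
(225/587) = +1 → QR.
(366/587) = +1 → QR.
Total quadratic residues among the 3: 3.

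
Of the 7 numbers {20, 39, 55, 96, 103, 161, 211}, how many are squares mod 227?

2

(20/227) = -1 → non-residue.
(39/227) = -1 → non-residue.
(55/227) = -1 → non-residue.
(96/227) = -1 → non-residue.
(103/227) = +1 → QR.
(161/227) = +1 → QR.
(211/227) = -1 → non-residue.
Total quadratic residues among the 7: 2.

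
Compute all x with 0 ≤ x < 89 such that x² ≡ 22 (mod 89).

89 ≡ 1 (mod 4), so we find a root by search.
Trying successive values, 17² = 289 ≡ 22 (mod 89). The other root is 89 − 17 = 72.

17, 72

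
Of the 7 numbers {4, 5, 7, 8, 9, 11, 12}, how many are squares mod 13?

3

(4/13) = +1 → QR.
(5/13) = -1 → non-residue.
(7/13) = -1 → non-residue.
(8/13) = -1 → non-residue.
(9/13) = +1 → QR.
(11/13) = -1 → non-residue.
(12/13) = +1 → QR.
Total quadratic residues among the 7: 3.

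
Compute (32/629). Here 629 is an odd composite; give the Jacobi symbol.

-1

Pull out 2^5: since 629 ≡ 5 (mod 8), (2/629) = -1, so (2/629)^5 = -1.
Reached (1/629) = 1. Collecting the sign flips along the way, the symbol is -1.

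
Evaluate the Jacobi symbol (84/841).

Pull out 2^2: since 841 ≡ 1 (mod 8), (2/841) = +1, so (2/841)^2 = +1.
Reciprocity: 21 ≡ 1 and 841 ≡ 1 (mod 4), so (21/841) = +(841/21).
Reduce top mod 21: now compute (1/21).
Reached (1/21) = 1. Collecting the sign flips along the way, the symbol is +1.

1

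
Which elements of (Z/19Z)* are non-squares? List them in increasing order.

Square k = 1,…,9 (k and 19−k give the same square):
1²=1, 2²=4, 3²=9, 4²=16, 5²≡6, 6²≡17, 7²≡11, 8²≡7, 9²≡5 (mod 19).
The residues are {1, 4, 5, 6, 7, 9, 11, 16, 17}; the non-residues are the remaining 9 nonzero classes.

2 3 8 10 12 13 14 15 18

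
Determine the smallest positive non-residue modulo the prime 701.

(2/701) = −1, so 2 is the smallest positive non-residue mod 701.

2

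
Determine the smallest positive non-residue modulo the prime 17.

3

(2/17) = +1, so 2 is a residue.
(3/17) = −1, so 3 is the smallest positive non-residue mod 17.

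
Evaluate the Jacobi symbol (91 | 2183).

Reciprocity: 91 ≡ 3 and 2183 ≡ 3 (mod 4), so (91/2183) = −(2183/91).
Reduce top mod 91: now compute (90/91).
Pull out 2: since 91 ≡ 3 (mod 8), (2/91) = -1.
Reciprocity: 45 ≡ 1 and 91 ≡ 3 (mod 4), so (45/91) = +(91/45).
Reduce top mod 45: now compute (1/45).
Reached (1/45) = 1. Collecting the sign flips along the way, the symbol is +1.

1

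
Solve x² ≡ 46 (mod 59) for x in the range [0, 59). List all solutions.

20, 39

Since 59 ≡ 3 (mod 4), a square root of 46 is 46^((59+1)/4) = 46^15 mod 59.
Repeated squaring: 46^2≡51, 46^4≡5, 46^8≡25 (mod 59).
46^15 = 46^(8+4+2+1) ≡ 20 (mod 59).
Check: 20² = 400 ≡ 46 (mod 59). The two roots are 20 and 39.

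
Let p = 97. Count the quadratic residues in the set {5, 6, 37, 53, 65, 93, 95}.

(5/97) = -1 → non-residue.
(6/97) = +1 → QR.
(37/97) = -1 → non-residue.
(53/97) = +1 → QR.
(65/97) = +1 → QR.
(93/97) = +1 → QR.
(95/97) = +1 → QR.
Total quadratic residues among the 7: 5.

5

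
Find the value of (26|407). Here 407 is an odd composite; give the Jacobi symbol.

Pull out 2: since 407 ≡ 7 (mod 8), (2/407) = +1.
Reciprocity: 13 ≡ 1 and 407 ≡ 3 (mod 4), so (13/407) = +(407/13).
Reduce top mod 13: now compute (4/13).
Pull out 2^2: since 13 ≡ 5 (mod 8), (2/13) = -1, so (2/13)^2 = +1.
Reached (1/13) = 1. Collecting the sign flips along the way, the symbol is +1.

1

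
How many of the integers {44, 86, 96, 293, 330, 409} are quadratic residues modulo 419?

(44/419) = -1 → non-residue.
(86/419) = -1 → non-residue.
(96/419) = -1 → non-residue.
(293/419) = +1 → QR.
(330/419) = +1 → QR.
(409/419) = +1 → QR.
Total quadratic residues among the 6: 3.

3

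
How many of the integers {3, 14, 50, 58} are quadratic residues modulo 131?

2

(3/131) = +1 → QR.
(14/131) = -1 → non-residue.
(50/131) = -1 → non-residue.
(58/131) = +1 → QR.
Total quadratic residues among the 4: 2.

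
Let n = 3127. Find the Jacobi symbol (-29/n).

First reduce: -29 ≡ 3098 (mod 3127).
Pull out 2: since 3127 ≡ 7 (mod 8), (2/3127) = +1.
Reciprocity: 1549 ≡ 1 and 3127 ≡ 3 (mod 4), so (1549/3127) = +(3127/1549).
Reduce top mod 1549: now compute (29/1549).
Reciprocity: 29 ≡ 1 and 1549 ≡ 1 (mod 4), so (29/1549) = +(1549/29).
Reduce top mod 29: now compute (12/29).
Pull out 2^2: since 29 ≡ 5 (mod 8), (2/29) = -1, so (2/29)^2 = +1.
Reciprocity: 3 ≡ 3 and 29 ≡ 1 (mod 4), so (3/29) = +(29/3).
Reduce top mod 3: now compute (2/3).
Pull out 2: since 3 ≡ 3 (mod 8), (2/3) = -1.
Reached (1/3) = 1. Collecting the sign flips along the way, the symbol is -1.

-1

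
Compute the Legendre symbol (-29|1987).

First reduce: -29 ≡ 1958 (mod 1987).
Pull out 2: since 1987 ≡ 3 (mod 8), (2/1987) = -1.
Reciprocity: 979 ≡ 3 and 1987 ≡ 3 (mod 4), so (979/1987) = −(1987/979).
Reduce top mod 979: now compute (29/979).
Reciprocity: 29 ≡ 1 and 979 ≡ 3 (mod 4), so (29/979) = +(979/29).
Reduce top mod 29: now compute (22/29).
Pull out 2: since 29 ≡ 5 (mod 8), (2/29) = -1.
Reciprocity: 11 ≡ 3 and 29 ≡ 1 (mod 4), so (11/29) = +(29/11).
Reduce top mod 11: now compute (7/11).
Reciprocity: 7 ≡ 3 and 11 ≡ 3 (mod 4), so (7/11) = −(11/7).
Reduce top mod 7: now compute (4/7).
Pull out 2^2: since 7 ≡ 7 (mod 8), (2/7) = +1, so (2/7)^2 = +1.
Reached (1/7) = 1. Collecting the sign flips along the way, the symbol is +1.

1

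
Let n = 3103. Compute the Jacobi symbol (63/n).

-1

Reciprocity: 63 ≡ 3 and 3103 ≡ 3 (mod 4), so (63/3103) = −(3103/63).
Reduce top mod 63: now compute (16/63).
Pull out 2^4: since 63 ≡ 7 (mod 8), (2/63) = +1, so (2/63)^4 = +1.
Reached (1/63) = 1. Collecting the sign flips along the way, the symbol is -1.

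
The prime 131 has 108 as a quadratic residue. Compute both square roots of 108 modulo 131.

34, 97

Since 131 ≡ 3 (mod 4), a square root of 108 is 108^((131+1)/4) = 108^33 mod 131.
Repeated squaring: 108^2≡5, 108^4≡25, 108^8≡101, 108^16≡114, 108^32≡27 (mod 131).
108^33 = 108^(32+1) ≡ 34 (mod 131).
Check: 34² = 1156 ≡ 108 (mod 131). The two roots are 34 and 97.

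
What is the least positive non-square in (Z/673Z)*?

5

(2/673) = +1, so 2 is a residue.
(3/673) = +1, so 3 is a residue.
(4/673) = +1, so 4 is a residue.
(5/673) = −1, so 5 is the smallest positive non-residue mod 673.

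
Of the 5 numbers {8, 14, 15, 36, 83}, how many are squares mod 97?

(8/97) = +1 → QR.
(14/97) = -1 → non-residue.
(15/97) = -1 → non-residue.
(36/97) = +1 → QR.
(83/97) = -1 → non-residue.
Total quadratic residues among the 5: 2.

2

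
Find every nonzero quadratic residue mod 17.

Square k = 1,…,8 (k and 17−k give the same square):
1²=1, 2²=4, 3²=9, 4²=16, 5²≡8, 6²≡2, 7²≡15, 8²≡13 (mod 17).
So the quadratic residues mod 17 are {1, 2, 4, 8, 9, 13, 15, 16}.

1, 2, 4, 8, 9, 13, 15, 16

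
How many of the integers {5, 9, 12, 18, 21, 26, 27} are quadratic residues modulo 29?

2

(5/29) = +1 → QR.
(9/29) = +1 → QR.
(12/29) = -1 → non-residue.
(18/29) = -1 → non-residue.
(21/29) = -1 → non-residue.
(26/29) = -1 → non-residue.
(27/29) = -1 → non-residue.
Total quadratic residues among the 7: 2.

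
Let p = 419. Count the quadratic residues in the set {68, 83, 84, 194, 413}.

(68/419) = -1 → non-residue.
(83/419) = -1 → non-residue.
(84/419) = +1 → QR.
(194/419) = -1 → non-residue.
(413/419) = +1 → QR.
Total quadratic residues among the 5: 2.

2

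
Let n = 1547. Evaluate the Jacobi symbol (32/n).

-1

Pull out 2^5: since 1547 ≡ 3 (mod 8), (2/1547) = -1, so (2/1547)^5 = -1.
Reached (1/1547) = 1. Collecting the sign flips along the way, the symbol is -1.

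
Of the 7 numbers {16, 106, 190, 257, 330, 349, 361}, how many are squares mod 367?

(16/367) = +1 → QR.
(106/367) = +1 → QR.
(190/367) = +1 → QR.
(257/367) = -1 → non-residue.
(330/367) = -1 → non-residue.
(349/367) = -1 → non-residue.
(361/367) = +1 → QR.
Total quadratic residues among the 7: 4.

4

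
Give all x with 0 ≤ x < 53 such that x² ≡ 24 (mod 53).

17, 36

53 ≡ 1 (mod 4), so we find a root by search.
Trying successive values, 17² = 289 ≡ 24 (mod 53). The other root is 53 − 17 = 36.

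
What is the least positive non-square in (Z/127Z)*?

3

(2/127) = +1, so 2 is a residue.
(3/127) = −1, so 3 is the smallest positive non-residue mod 127.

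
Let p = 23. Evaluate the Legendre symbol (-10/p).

1

First reduce: -10 ≡ 13 (mod 23).
Reciprocity: 13 ≡ 1 and 23 ≡ 3 (mod 4), so (13/23) = +(23/13).
Reduce top mod 13: now compute (10/13).
Pull out 2: since 13 ≡ 5 (mod 8), (2/13) = -1.
Reciprocity: 5 ≡ 1 and 13 ≡ 1 (mod 4), so (5/13) = +(13/5).
Reduce top mod 5: now compute (3/5).
Reciprocity: 3 ≡ 3 and 5 ≡ 1 (mod 4), so (3/5) = +(5/3).
Reduce top mod 3: now compute (2/3).
Pull out 2: since 3 ≡ 3 (mod 8), (2/3) = -1.
Reached (1/3) = 1. Collecting the sign flips along the way, the symbol is +1.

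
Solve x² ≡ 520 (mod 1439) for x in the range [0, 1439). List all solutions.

577, 862

Since 1439 ≡ 3 (mod 4), a square root of 520 is 520^((1439+1)/4) = 520^360 mod 1439.
Repeated squaring: 520^2≡1307, 520^4≡156, 520^8≡1312, 520^16≡300, 520^32≡782, 520^64≡1388, 520^128≡1162, 520^256≡462 (mod 1439).
520^360 = 520^(256+64+32+8) ≡ 862 (mod 1439).
Check: 862² = 743044 ≡ 520 (mod 1439). The two roots are 577 and 862.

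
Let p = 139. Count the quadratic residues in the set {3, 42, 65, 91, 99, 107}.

5

(3/139) = -1 → non-residue.
(42/139) = +1 → QR.
(65/139) = +1 → QR.
(91/139) = +1 → QR.
(99/139) = +1 → QR.
(107/139) = +1 → QR.
Total quadratic residues among the 6: 5.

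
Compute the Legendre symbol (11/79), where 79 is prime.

1

Euler's criterion: (11/79) ≡ 11^39 (mod 79).
11^2 ≡ 42 (mod 79)
11^4 ≡ 26 (mod 79)
11^8 ≡ 44 (mod 79)
11^16 ≡ 40 (mod 79)
11^32 ≡ 20 (mod 79)
11^39 = 11^(32+4+2+1) ≡ 1 (mod 79).
Result is 1, so (11/79) = 1.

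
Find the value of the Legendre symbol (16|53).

1

Euler's criterion: (16/53) ≡ 16^26 (mod 53).
16^2 ≡ 44 (mod 53)
16^4 ≡ 28 (mod 53)
16^8 ≡ 42 (mod 53)
16^16 ≡ 15 (mod 53)
16^26 = 16^(16+8+2) ≡ 1 (mod 53).
Result is 1, so (16/53) = 1.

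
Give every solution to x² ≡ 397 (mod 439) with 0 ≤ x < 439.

122, 317

Since 439 ≡ 3 (mod 4), a square root of 397 is 397^((439+1)/4) = 397^110 mod 439.
Repeated squaring: 397^2≡8, 397^4≡64, 397^8≡145, 397^16≡392, 397^32≡14, 397^64≡196 (mod 439).
397^110 = 397^(64+32+8+4+2) ≡ 122 (mod 439).
Check: 122² = 14884 ≡ 397 (mod 439). The two roots are 122 and 317.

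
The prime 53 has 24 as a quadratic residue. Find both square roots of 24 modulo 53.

53 ≡ 1 (mod 4), so we find a root by search.
Trying successive values, 17² = 289 ≡ 24 (mod 53). The other root is 53 − 17 = 36.

17, 36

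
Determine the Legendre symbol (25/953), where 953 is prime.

1

Euler's criterion: (25/953) ≡ 25^476 (mod 953).
25^2 ≡ 625 (mod 953)
25^4 ≡ 848 (mod 953)
25^8 ≡ 542 (mod 953)
25^16 ≡ 240 (mod 953)
25^32 ≡ 420 (mod 953)
25^64 ≡ 95 (mod 953)
25^128 ≡ 448 (mod 953)
25^256 ≡ 574 (mod 953)
25^476 = 25^(256+128+64+16+8+4) ≡ 1 (mod 953).
Result is 1, so (25/953) = 1.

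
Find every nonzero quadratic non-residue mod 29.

Square k = 1,…,14 (k and 29−k give the same square):
1²=1, 2²=4, 3²=9, 4²=16, 5²=25, 6²≡7, 7²≡20, 8²≡6, 9²≡23, 10²≡13, 11²≡5, 12²≡28, 13²≡24, 14²≡22 (mod 29).
The residues are {1, 4, 5, 6, 7, 9, 13, 16, 20, 22, 23, 24, 25, 28}; the non-residues are the remaining 14 nonzero classes.

2,3,8,10,11,12,14,15,17,18,19,21,26,27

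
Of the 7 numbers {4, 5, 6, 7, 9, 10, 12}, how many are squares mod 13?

(4/13) = +1 → QR.
(5/13) = -1 → non-residue.
(6/13) = -1 → non-residue.
(7/13) = -1 → non-residue.
(9/13) = +1 → QR.
(10/13) = +1 → QR.
(12/13) = +1 → QR.
Total quadratic residues among the 7: 4.

4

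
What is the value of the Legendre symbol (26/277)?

-1

Pull out 2: since 277 ≡ 5 (mod 8), (2/277) = -1.
Reciprocity: 13 ≡ 1 and 277 ≡ 1 (mod 4), so (13/277) = +(277/13).
Reduce top mod 13: now compute (4/13).
Pull out 2^2: since 13 ≡ 5 (mod 8), (2/13) = -1, so (2/13)^2 = +1.
Reached (1/13) = 1. Collecting the sign flips along the way, the symbol is -1.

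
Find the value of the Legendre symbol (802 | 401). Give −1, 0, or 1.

0

First reduce: 802 ≡ 0 (mod 401).
Top reduces to 0: gcd > 1, so the symbol is 0.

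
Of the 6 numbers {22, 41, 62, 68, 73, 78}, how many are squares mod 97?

(22/97) = +1 → QR.
(41/97) = -1 → non-residue.
(62/97) = +1 → QR.
(68/97) = -1 → non-residue.
(73/97) = +1 → QR.
(78/97) = -1 → non-residue.
Total quadratic residues among the 6: 3.

3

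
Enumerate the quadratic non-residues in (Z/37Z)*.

2 5 6 8 13 14 15 17 18 19 20 22 23 24 29 31 32 35

Square k = 1,…,18 (k and 37−k give the same square):
1²=1, 2²=4, 3²=9, 4²=16, 5²=25, 6²=36, 7²≡12, 8²≡27, 9²≡7, 10²≡26, 11²≡10, 12²≡33, 13²≡21, 14²≡11, 15²≡3, 16²≡34, 17²≡30, 18²≡28 (mod 37).
The residues are {1, 3, 4, 7, 9, 10, 11, 12, 16, 21, 25, 26, 27, 28, 30, 33, 34, 36}; the non-residues are the remaining 18 nonzero classes.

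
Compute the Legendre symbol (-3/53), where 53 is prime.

-1

Euler's criterion: (-3/53) ≡ 50^26 (mod 53).
50^2 ≡ 9 (mod 53)
50^4 ≡ 28 (mod 53)
50^8 ≡ 42 (mod 53)
50^16 ≡ 15 (mod 53)
50^26 = 50^(16+8+2) ≡ 52 (mod 53).
Result is 52 ≡ −1, so (-3/53) = −1.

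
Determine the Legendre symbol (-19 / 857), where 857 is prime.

Euler's criterion: (-19/857) ≡ 838^428 (mod 857).
838^2 ≡ 361 (mod 857)
838^4 ≡ 57 (mod 857)
838^8 ≡ 678 (mod 857)
838^16 ≡ 332 (mod 857)
838^32 ≡ 528 (mod 857)
838^64 ≡ 259 (mod 857)
838^128 ≡ 235 (mod 857)
838^256 ≡ 377 (mod 857)
838^428 = 838^(256+128+32+8+4) ≡ 856 (mod 857).
Result is 856 ≡ −1, so (-19/857) = −1.

-1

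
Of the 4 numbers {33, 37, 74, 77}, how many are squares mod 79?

(33/79) = -1 → non-residue.
(37/79) = -1 → non-residue.
(74/79) = -1 → non-residue.
(77/79) = -1 → non-residue.
Total quadratic residues among the 4: 0.

0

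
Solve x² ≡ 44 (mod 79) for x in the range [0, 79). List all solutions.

26, 53

Since 79 ≡ 3 (mod 4), a square root of 44 is 44^((79+1)/4) = 44^20 mod 79.
Repeated squaring: 44^2≡40, 44^4≡20, 44^8≡5, 44^16≡25 (mod 79).
44^20 = 44^(16+4) ≡ 26 (mod 79).
Check: 26² = 676 ≡ 44 (mod 79). The two roots are 26 and 53.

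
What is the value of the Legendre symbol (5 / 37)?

Reciprocity: 5 ≡ 1 and 37 ≡ 1 (mod 4), so (5/37) = +(37/5).
Reduce top mod 5: now compute (2/5).
Pull out 2: since 5 ≡ 5 (mod 8), (2/5) = -1.
Reached (1/5) = 1. Collecting the sign flips along the way, the symbol is -1.

-1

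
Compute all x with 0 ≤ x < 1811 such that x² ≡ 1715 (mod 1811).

Since 1811 ≡ 3 (mod 4), a square root of 1715 is 1715^((1811+1)/4) = 1715^453 mod 1811.
Repeated squaring: 1715^2≡161, 1715^4≡567, 1715^8≡942, 1715^16≡1785, 1715^32≡676, 1715^64≡604, 1715^128≡805, 1715^256≡1498 (mod 1811).
1715^453 = 1715^(256+128+64+4+1) ≡ 780 (mod 1811).
Check: 780² = 608400 ≡ 1715 (mod 1811). The two roots are 780 and 1031.

780, 1031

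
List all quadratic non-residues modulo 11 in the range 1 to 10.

2,6,7,8,10

Square k = 1,…,5 (k and 11−k give the same square):
1²=1, 2²=4, 3²=9, 4²≡5, 5²≡3 (mod 11).
The residues are {1, 3, 4, 5, 9}; the non-residues are the remaining 5 nonzero classes.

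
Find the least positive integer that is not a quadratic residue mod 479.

13

(2/479) = +1, so 2 is a residue.
(3/479) = +1, so 3 is a residue.
(4/479) = +1, so 4 is a residue.
(5/479) = +1, so 5 is a residue.
(6/479) = +1, so 6 is a residue.
(7/479) = +1, so 7 is a residue.
(8/479) = +1, so 8 is a residue.
(9/479) = +1, so 9 is a residue.
(10/479) = +1, so 10 is a residue.
(11/479) = +1, so 11 is a residue.
(12/479) = +1, so 12 is a residue.
(13/479) = −1, so 13 is the smallest positive non-residue mod 479.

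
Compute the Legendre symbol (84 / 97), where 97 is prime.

-1

Pull out 2^2: since 97 ≡ 1 (mod 8), (2/97) = +1, so (2/97)^2 = +1.
Reciprocity: 21 ≡ 1 and 97 ≡ 1 (mod 4), so (21/97) = +(97/21).
Reduce top mod 21: now compute (13/21).
Reciprocity: 13 ≡ 1 and 21 ≡ 1 (mod 4), so (13/21) = +(21/13).
Reduce top mod 13: now compute (8/13).
Pull out 2^3: since 13 ≡ 5 (mod 8), (2/13) = -1, so (2/13)^3 = -1.
Reached (1/13) = 1. Collecting the sign flips along the way, the symbol is -1.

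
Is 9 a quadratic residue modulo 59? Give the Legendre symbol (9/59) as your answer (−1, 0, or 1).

Reciprocity: 9 ≡ 1 and 59 ≡ 3 (mod 4), so (9/59) = +(59/9).
Reduce top mod 9: now compute (5/9).
Reciprocity: 5 ≡ 1 and 9 ≡ 1 (mod 4), so (5/9) = +(9/5).
Reduce top mod 5: now compute (4/5).
Pull out 2^2: since 5 ≡ 5 (mod 8), (2/5) = -1, so (2/5)^2 = +1.
Reached (1/5) = 1. Collecting the sign flips along the way, the symbol is +1.

1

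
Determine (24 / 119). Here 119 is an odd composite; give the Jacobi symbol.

1

Pull out 2^3: since 119 ≡ 7 (mod 8), (2/119) = +1, so (2/119)^3 = +1.
Reciprocity: 3 ≡ 3 and 119 ≡ 3 (mod 4), so (3/119) = −(119/3).
Reduce top mod 3: now compute (2/3).
Pull out 2: since 3 ≡ 3 (mod 8), (2/3) = -1.
Reached (1/3) = 1. Collecting the sign flips along the way, the symbol is +1.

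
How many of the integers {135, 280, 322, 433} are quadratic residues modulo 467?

2

(135/467) = -1 → non-residue.
(280/467) = +1 → QR.
(322/467) = -1 → non-residue.
(433/467) = +1 → QR.
Total quadratic residues among the 4: 2.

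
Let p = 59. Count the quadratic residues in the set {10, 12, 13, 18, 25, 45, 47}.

3

(10/59) = -1 → non-residue.
(12/59) = +1 → QR.
(13/59) = -1 → non-residue.
(18/59) = -1 → non-residue.
(25/59) = +1 → QR.
(45/59) = +1 → QR.
(47/59) = -1 → non-residue.
Total quadratic residues among the 7: 3.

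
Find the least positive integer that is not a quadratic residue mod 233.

3

(2/233) = +1, so 2 is a residue.
(3/233) = −1, so 3 is the smallest positive non-residue mod 233.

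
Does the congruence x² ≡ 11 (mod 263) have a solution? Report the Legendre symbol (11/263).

Reciprocity: 11 ≡ 3 and 263 ≡ 3 (mod 4), so (11/263) = −(263/11).
Reduce top mod 11: now compute (10/11).
Pull out 2: since 11 ≡ 3 (mod 8), (2/11) = -1.
Reciprocity: 5 ≡ 1 and 11 ≡ 3 (mod 4), so (5/11) = +(11/5).
Reduce top mod 5: now compute (1/5).
Reached (1/5) = 1. Collecting the sign flips along the way, the symbol is +1.

1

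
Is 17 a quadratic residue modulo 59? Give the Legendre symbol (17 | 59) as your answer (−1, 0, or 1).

Euler's criterion: (17/59) ≡ 17^29 (mod 59).
17^2 ≡ 53 (mod 59)
17^4 ≡ 36 (mod 59)
17^8 ≡ 57 (mod 59)
17^16 ≡ 4 (mod 59)
17^29 = 17^(16+8+4+1) ≡ 1 (mod 59).
Result is 1, so (17/59) = 1.

1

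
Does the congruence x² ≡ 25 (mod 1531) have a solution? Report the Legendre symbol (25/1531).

1

Reciprocity: 25 ≡ 1 and 1531 ≡ 3 (mod 4), so (25/1531) = +(1531/25).
Reduce top mod 25: now compute (6/25).
Pull out 2: since 25 ≡ 1 (mod 8), (2/25) = +1.
Reciprocity: 3 ≡ 3 and 25 ≡ 1 (mod 4), so (3/25) = +(25/3).
Reduce top mod 3: now compute (1/3).
Reached (1/3) = 1. Collecting the sign flips along the way, the symbol is +1.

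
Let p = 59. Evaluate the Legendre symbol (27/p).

1

Reciprocity: 27 ≡ 3 and 59 ≡ 3 (mod 4), so (27/59) = −(59/27).
Reduce top mod 27: now compute (5/27).
Reciprocity: 5 ≡ 1 and 27 ≡ 3 (mod 4), so (5/27) = +(27/5).
Reduce top mod 5: now compute (2/5).
Pull out 2: since 5 ≡ 5 (mod 8), (2/5) = -1.
Reached (1/5) = 1. Collecting the sign flips along the way, the symbol is +1.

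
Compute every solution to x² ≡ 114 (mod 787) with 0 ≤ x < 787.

129, 658

Since 787 ≡ 3 (mod 4), a square root of 114 is 114^((787+1)/4) = 114^197 mod 787.
Repeated squaring: 114^2≡404, 114^4≡307, 114^8≡596, 114^16≡279, 114^32≡715, 114^64≡462, 114^128≡167 (mod 787).
114^197 = 114^(128+64+4+1) ≡ 129 (mod 787).
Check: 129² = 16641 ≡ 114 (mod 787). The two roots are 129 and 658.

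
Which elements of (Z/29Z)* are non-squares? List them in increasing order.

Square k = 1,…,14 (k and 29−k give the same square):
1²=1, 2²=4, 3²=9, 4²=16, 5²=25, 6²≡7, 7²≡20, 8²≡6, 9²≡23, 10²≡13, 11²≡5, 12²≡28, 13²≡24, 14²≡22 (mod 29).
The residues are {1, 4, 5, 6, 7, 9, 13, 16, 20, 22, 23, 24, 25, 28}; the non-residues are the remaining 14 nonzero classes.

2,3,8,10,11,12,14,15,17,18,19,21,26,27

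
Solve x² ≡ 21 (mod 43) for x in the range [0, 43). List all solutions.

Since 43 ≡ 3 (mod 4), a square root of 21 is 21^((43+1)/4) = 21^11 mod 43.
Repeated squaring: 21^2≡11, 21^4≡35, 21^8≡21 (mod 43).
21^11 = 21^(8+2+1) ≡ 35 (mod 43).
Check: 35² = 1225 ≡ 21 (mod 43). The two roots are 8 and 35.

8, 35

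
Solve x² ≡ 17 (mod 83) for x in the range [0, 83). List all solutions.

10, 73

Since 83 ≡ 3 (mod 4), a square root of 17 is 17^((83+1)/4) = 17^21 mod 83.
Repeated squaring: 17^2≡40, 17^4≡23, 17^8≡31, 17^16≡48 (mod 83).
17^21 = 17^(16+4+1) ≡ 10 (mod 83).
Check: 10² = 100 ≡ 17 (mod 83). The two roots are 10 and 73.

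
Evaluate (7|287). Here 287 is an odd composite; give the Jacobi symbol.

Reciprocity: 7 ≡ 3 and 287 ≡ 3 (mod 4), so (7/287) = −(287/7).
Reduce top mod 7: now compute (0/7).
Top reduces to 0: gcd > 1, so the symbol is 0.

0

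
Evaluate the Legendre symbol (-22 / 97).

1

Euler's criterion: (-22/97) ≡ 75^48 (mod 97).
75^2 ≡ 96 (mod 97)
75^4 ≡ 1 (mod 97)
75^8 ≡ 1 (mod 97)
75^16 ≡ 1 (mod 97)
75^32 ≡ 1 (mod 97)
75^48 = 75^(32+16) ≡ 1 (mod 97).
Result is 1, so (-22/97) = 1.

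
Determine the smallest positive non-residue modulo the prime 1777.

(2/1777) = +1, so 2 is a residue.
(3/1777) = +1, so 3 is a residue.
(4/1777) = +1, so 4 is a residue.
(5/1777) = −1, so 5 is the smallest positive non-residue mod 1777.

5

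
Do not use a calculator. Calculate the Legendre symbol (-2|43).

1

First reduce: -2 ≡ 41 (mod 43).
Reciprocity: 41 ≡ 1 and 43 ≡ 3 (mod 4), so (41/43) = +(43/41).
Reduce top mod 41: now compute (2/41).
Pull out 2: since 41 ≡ 1 (mod 8), (2/41) = +1.
Reached (1/41) = 1. Collecting the sign flips along the way, the symbol is +1.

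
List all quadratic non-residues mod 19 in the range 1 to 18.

Square k = 1,…,9 (k and 19−k give the same square):
1²=1, 2²=4, 3²=9, 4²=16, 5²≡6, 6²≡17, 7²≡11, 8²≡7, 9²≡5 (mod 19).
The residues are {1, 4, 5, 6, 7, 9, 11, 16, 17}; the non-residues are the remaining 9 nonzero classes.

2 3 8 10 12 13 14 15 18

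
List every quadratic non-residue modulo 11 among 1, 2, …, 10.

2,6,7,8,10

Square k = 1,…,5 (k and 11−k give the same square):
1²=1, 2²=4, 3²=9, 4²≡5, 5²≡3 (mod 11).
The residues are {1, 3, 4, 5, 9}; the non-residues are the remaining 5 nonzero classes.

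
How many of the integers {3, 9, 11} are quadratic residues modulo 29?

1

(3/29) = -1 → non-residue.
(9/29) = +1 → QR.
(11/29) = -1 → non-residue.
Total quadratic residues among the 3: 1.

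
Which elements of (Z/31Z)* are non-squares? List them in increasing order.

Square k = 1,…,15 (k and 31−k give the same square):
1²=1, 2²=4, 3²=9, 4²=16, 5²=25, 6²≡5, 7²≡18, 8²≡2, 9²≡19, 10²≡7, 11²≡28, 12²≡20, 13²≡14, 14²≡10, 15²≡8 (mod 31).
The residues are {1, 2, 4, 5, 7, 8, 9, 10, 14, 16, 18, 19, 20, 25, 28}; the non-residues are the remaining 15 nonzero classes.

3,6,11,12,13,15,17,21,22,23,24,26,27,29,30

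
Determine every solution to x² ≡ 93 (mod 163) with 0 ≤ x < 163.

16, 147

Since 163 ≡ 3 (mod 4), a square root of 93 is 93^((163+1)/4) = 93^41 mod 163.
Repeated squaring: 93^2≡10, 93^4≡100, 93^8≡57, 93^16≡152, 93^32≡121 (mod 163).
93^41 = 93^(32+8+1) ≡ 16 (mod 163).
Check: 16² = 256 ≡ 93 (mod 163). The two roots are 16 and 147.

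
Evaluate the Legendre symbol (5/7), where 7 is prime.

-1

Euler's criterion: (5/7) ≡ 5^3 (mod 7).
5^2 ≡ 4 (mod 7)
5^3 = 5^(2+1) ≡ 6 (mod 7).
Result is 6 ≡ −1, so (5/7) = −1.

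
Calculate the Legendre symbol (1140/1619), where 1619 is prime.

-1

Pull out 2^2: since 1619 ≡ 3 (mod 8), (2/1619) = -1, so (2/1619)^2 = +1.
Reciprocity: 285 ≡ 1 and 1619 ≡ 3 (mod 4), so (285/1619) = +(1619/285).
Reduce top mod 285: now compute (194/285).
Pull out 2: since 285 ≡ 5 (mod 8), (2/285) = -1.
Reciprocity: 97 ≡ 1 and 285 ≡ 1 (mod 4), so (97/285) = +(285/97).
Reduce top mod 97: now compute (91/97).
Reciprocity: 91 ≡ 3 and 97 ≡ 1 (mod 4), so (91/97) = +(97/91).
Reduce top mod 91: now compute (6/91).
Pull out 2: since 91 ≡ 3 (mod 8), (2/91) = -1.
Reciprocity: 3 ≡ 3 and 91 ≡ 3 (mod 4), so (3/91) = −(91/3).
Reduce top mod 3: now compute (1/3).
Reached (1/3) = 1. Collecting the sign flips along the way, the symbol is -1.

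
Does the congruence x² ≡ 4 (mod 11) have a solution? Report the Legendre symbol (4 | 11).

Euler's criterion: (4/11) ≡ 4^5 (mod 11).
4^2 ≡ 5 (mod 11)
4^4 ≡ 3 (mod 11)
4^5 = 4^(4+1) ≡ 1 (mod 11).
Result is 1, so (4/11) = 1.

1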